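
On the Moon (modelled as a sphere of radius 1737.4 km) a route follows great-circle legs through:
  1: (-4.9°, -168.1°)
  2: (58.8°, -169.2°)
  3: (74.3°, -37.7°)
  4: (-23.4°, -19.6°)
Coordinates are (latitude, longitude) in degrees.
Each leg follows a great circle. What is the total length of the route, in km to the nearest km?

6222 km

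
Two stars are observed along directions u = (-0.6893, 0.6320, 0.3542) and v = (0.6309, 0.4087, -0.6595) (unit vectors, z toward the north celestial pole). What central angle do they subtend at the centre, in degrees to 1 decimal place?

u·v = -0.4102; |u| = 1.0000, |v| = 1.0000.
cos θ = (u·v)/(|u||v|) = -0.4102, so θ = 114.2°.

114.2°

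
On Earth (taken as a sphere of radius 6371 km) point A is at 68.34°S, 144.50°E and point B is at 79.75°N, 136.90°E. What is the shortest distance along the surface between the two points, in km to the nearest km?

In radians: φ₁ = -1.1928, φ₂ = 1.3919, Δλ = -7.600° = -0.1326 rad.
cos c = sin φ₁ sin φ₂ + cos φ₁ cos φ₂ cos Δλ = (-0.9294)(0.9840) + (0.3691)(0.1779)(0.9912) = -0.84946,
so c = arccos(-0.84946) = 2.58575 rad.
Distance = R·c = 6371 × 2.5858 ≈ 16474 km.

16474 km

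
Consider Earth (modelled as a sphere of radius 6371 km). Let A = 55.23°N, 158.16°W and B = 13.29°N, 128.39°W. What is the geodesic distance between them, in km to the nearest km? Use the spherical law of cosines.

Let φ₁ = 0.9639 rad, φ₂ = 0.2320 rad, and Δλ = 0.5196 rad.
cos c = sin φ₁ sin φ₂ + cos φ₁ cos φ₂ cos Δλ = (0.8214)(0.2299) + (0.5703)(0.9732)(0.8680) = 0.67060,
so c = arccos(0.67060) = 0.83578 rad.
Distance = R·c = 6371 × 0.8358 ≈ 5325 km.

5325 km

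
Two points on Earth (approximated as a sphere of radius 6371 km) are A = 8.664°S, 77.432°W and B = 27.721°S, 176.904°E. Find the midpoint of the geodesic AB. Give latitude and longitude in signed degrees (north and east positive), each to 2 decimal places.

Central angle δ = 1.7378 rad. Interpolating on the sphere with fraction f = 0.5:
P = [sin((1−f)δ)·A + sin(fδ)·B] / sin δ = 0.7744·A + 0.7744·B in Cartesian coordinates,
giving P = (-0.5179, -0.7102, -0.4769), i.e. latitude -28.48°, longitude -126.10°.

-28.48°, -126.10°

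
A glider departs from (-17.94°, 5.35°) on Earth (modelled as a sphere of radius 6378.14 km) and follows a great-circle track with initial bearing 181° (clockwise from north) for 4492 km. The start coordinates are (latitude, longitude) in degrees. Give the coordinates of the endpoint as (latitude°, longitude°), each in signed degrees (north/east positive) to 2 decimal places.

Angular distance δ = d/R = 4492/6378.14 = 0.70428 rad; initial bearing θ = 3.1590 rad.
sin φ₂ = sin φ₁ cos δ + cos φ₁ sin δ cos θ = (-0.3080)(0.7621) + (0.9514)(0.6475)(-0.9998) = -0.8506, so φ₂ = -58.28°.
Δλ = atan2(sin θ sin δ cos φ₁, cos δ − sin φ₁ sin φ₂) = atan2(-0.0108, 0.5001) = -1.232°.
λ₂ = 5.350° − 1.232° = 4.12°.

-58.28°, 4.12°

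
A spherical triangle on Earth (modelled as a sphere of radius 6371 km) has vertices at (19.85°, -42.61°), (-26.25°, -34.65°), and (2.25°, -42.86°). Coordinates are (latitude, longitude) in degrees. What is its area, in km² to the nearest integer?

Side lengths (central angles): a = 0.5163, b = 0.3072, c = 0.8158 rad; semiperimeter s = 0.8197.
By l'Huilier's theorem, tan(E/4) = √[tan(s/2) tan((s−a)/2) tan((s−b)/2) tan((s−c)/2)], giving spherical excess E = 0.0232 rad.
Area = E·R² = 0.0232 × (6371)² ≈ 941384 km².

941384 km²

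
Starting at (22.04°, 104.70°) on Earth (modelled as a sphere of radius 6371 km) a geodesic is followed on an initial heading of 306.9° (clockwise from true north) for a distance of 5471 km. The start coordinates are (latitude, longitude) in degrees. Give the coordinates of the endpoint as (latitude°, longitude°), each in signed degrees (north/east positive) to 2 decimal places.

41.80°, 50.40°

Angular distance δ = d/R = 5471/6371 = 0.85873 rad; initial bearing θ = 5.3564 rad.
sin φ₂ = sin φ₁ cos δ + cos φ₁ sin δ cos θ = (0.3753)(0.6534) + (0.9269)(0.7570)(0.6004) = 0.6665, so φ₂ = 41.80°.
Δλ = atan2(sin θ sin δ cos φ₁, cos δ − sin φ₁ sin φ₂) = atan2(-0.5611, 0.4033) = -54.295°.
λ₂ = 104.700° − 54.295° = 50.40°.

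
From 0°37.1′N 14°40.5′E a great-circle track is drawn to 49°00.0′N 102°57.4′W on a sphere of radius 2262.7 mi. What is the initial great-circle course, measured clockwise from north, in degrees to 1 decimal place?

322.5°

With φ₁ = 0.0108, φ₂ = 0.8552, Δλ = -2.0531 rad, the forward-azimuth formula gives
θ = atan2( sin Δλ cos φ₂ , cos φ₁ sin φ₂ − sin φ₁ cos φ₂ cos Δλ ) = atan2(-0.5812, 0.7579) = -37.48°.
Adding 360° brings this into [0°, 360°): 322.5°.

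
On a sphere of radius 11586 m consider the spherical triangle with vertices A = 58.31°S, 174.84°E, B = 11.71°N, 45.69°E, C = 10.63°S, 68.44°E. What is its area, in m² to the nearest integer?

27963116 m²

Side lengths (central angles): a = 0.5547, b = 1.5596, c = 2.0915 rad; semiperimeter s = 2.1029.
By l'Huilier's theorem, tan(E/4) = √[tan(s/2) tan((s−a)/2) tan((s−b)/2) tan((s−c)/2)], giving spherical excess E = 0.2083 rad.
Area = E·R² = 0.2083 × (11586)² ≈ 27963116 m².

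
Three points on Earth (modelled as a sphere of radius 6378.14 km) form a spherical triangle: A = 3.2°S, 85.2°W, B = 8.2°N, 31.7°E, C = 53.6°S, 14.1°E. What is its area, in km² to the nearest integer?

56535059 km²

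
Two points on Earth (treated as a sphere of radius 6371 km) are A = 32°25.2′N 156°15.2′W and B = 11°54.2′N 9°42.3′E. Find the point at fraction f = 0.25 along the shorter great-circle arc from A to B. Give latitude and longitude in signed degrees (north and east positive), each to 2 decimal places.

62.45°, -133.23°

The central angle between A and B is δ = 2.3333 rad.
With f = 0.25, the slerp weights are sin((1−f)δ)/sin δ = 1.3608 and sin(fδ)/sin δ = 0.7617.
Weighted sum of the unit vectors: (1.3608)·(-0.7727,-0.3399,0.5361) + (0.7617)·(0.9645,0.1650,0.2063) = (-0.3168, -0.3369, 0.8866).
Converting back: φ = atan2(z, √(x²+y²)) = 62.45°, λ = atan2(y, x) = -133.23°.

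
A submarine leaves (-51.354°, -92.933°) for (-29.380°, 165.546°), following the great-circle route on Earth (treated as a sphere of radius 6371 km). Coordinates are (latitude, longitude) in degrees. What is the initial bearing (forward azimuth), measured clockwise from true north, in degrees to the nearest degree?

243°

With φ₁ = -0.8963, φ₂ = -0.5128, Δλ = -1.7719 rad, the forward-azimuth formula gives
θ = atan2( sin Δλ cos φ₂ , cos φ₁ sin φ₂ − sin φ₁ cos φ₂ cos Δλ ) = atan2(-0.8538, -0.4423) = -117.39°.
Adding 360° brings this into [0°, 360°): 243°.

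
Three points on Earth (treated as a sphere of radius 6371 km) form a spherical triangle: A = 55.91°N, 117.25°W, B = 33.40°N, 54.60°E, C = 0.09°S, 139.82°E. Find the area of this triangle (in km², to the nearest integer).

66074553 km²

Side lengths (central angles): a = 1.5020, b = 1.6979, c = 1.5781 rad; semiperimeter s = 2.3890.
By l'Huilier's theorem, tan(E/4) = √[tan(s/2) tan((s−a)/2) tan((s−b)/2) tan((s−c)/2)], giving spherical excess E = 1.6279 rad.
Area = E·R² = 1.6279 × (6371)² ≈ 66074553 km².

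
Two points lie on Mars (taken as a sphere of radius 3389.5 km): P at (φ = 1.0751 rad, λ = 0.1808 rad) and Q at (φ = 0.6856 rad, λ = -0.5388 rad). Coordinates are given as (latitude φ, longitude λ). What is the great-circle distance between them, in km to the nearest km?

1982 km

Let φ₁ = 1.0751 rad, φ₂ = 0.6856 rad, and Δλ = -0.7196 rad.
cos c = sin φ₁ sin φ₂ + cos φ₁ cos φ₂ cos Δλ = (0.8796)(0.6331) + (0.4756)(0.7740)(0.7521) = 0.83382,
so c = arccos(0.83382) = 0.58481 rad.
Distance = R·c = 3389.5 × 0.5848 ≈ 1982 km.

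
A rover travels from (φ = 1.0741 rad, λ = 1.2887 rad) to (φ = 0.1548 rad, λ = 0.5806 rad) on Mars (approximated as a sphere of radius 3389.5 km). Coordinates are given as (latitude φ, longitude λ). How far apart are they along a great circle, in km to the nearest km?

3576 km

In radians: φ₁ = 1.0741, φ₂ = 0.1548, Δλ = -40.571° = -0.7081 rad.
cos c = sin φ₁ sin φ₂ + cos φ₁ cos φ₂ cos Δλ = (0.8792)(0.1542) + (0.4765)(0.9880)(0.7596) = 0.49319,
so c = arccos(0.49319) = 1.05504 rad.
Distance = R·c = 3389.5 × 1.0550 ≈ 3576 km.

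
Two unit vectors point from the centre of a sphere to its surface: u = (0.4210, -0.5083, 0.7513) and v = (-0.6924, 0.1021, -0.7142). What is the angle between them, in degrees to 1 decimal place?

151.6°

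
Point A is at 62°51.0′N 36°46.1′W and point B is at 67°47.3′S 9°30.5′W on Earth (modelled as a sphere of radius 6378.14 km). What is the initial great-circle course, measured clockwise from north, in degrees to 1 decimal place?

166.5°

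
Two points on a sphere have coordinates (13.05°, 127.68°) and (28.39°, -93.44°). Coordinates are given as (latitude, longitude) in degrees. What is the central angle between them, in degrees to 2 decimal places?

122.56°

Let φ₁ = 0.2278 rad, φ₂ = 0.4955 rad, and Δλ = 2.4239 rad.
Haversine: a = sin²(Δφ/2) + cos φ₁ cos φ₂ sin²(Δλ/2) = 0.0178 + (0.9742)(0.8797)(0.8767) = 0.76913.
Central angle c = 2·arcsin(√a) = 2.13916 rad.
So the angular separation is 122.56°.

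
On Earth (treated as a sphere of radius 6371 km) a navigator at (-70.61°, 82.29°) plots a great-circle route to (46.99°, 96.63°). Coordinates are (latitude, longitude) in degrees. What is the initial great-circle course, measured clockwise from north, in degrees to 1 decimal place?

With φ₁ = -1.2324, φ₂ = 0.8201, Δλ = 0.2503 rad, the forward-azimuth formula gives
θ = atan2( sin Δλ cos φ₂ , cos φ₁ sin φ₂ − sin φ₁ cos φ₂ cos Δλ ) = atan2(0.1689, 0.8662) = 11.04°.
So the initial bearing is 11.0°.

11.0°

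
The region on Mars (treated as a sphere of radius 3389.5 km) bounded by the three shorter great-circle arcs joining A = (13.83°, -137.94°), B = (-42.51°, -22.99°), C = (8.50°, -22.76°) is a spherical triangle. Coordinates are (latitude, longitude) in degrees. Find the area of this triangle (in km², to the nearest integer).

16359684 km²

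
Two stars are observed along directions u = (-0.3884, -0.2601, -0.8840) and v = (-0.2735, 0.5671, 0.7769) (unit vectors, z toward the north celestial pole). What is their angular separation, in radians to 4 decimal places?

u·v = -0.7281; |u| = 1.0000, |v| = 1.0000.
cos θ = (u·v)/(|u||v|) = -0.7281, so θ = 2.3863 rad.

2.3863 rad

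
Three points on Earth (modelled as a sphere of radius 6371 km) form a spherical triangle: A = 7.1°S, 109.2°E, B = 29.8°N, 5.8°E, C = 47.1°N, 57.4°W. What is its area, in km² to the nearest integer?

52601029 km²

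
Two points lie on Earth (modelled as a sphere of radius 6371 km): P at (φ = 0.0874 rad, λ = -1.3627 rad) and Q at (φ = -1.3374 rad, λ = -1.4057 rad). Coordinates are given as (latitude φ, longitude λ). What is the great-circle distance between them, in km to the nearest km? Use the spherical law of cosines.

In radians: φ₁ = 0.0874, φ₂ = -1.3374, Δλ = -2.464° = -0.0430 rad.
cos c = sin φ₁ sin φ₂ + cos φ₁ cos φ₂ cos Δλ = (0.0873)(-0.9729) + (0.9962)(0.2313)(0.9991) = 0.14527,
so c = arccos(0.14527) = 1.42502 rad.
Distance = R·c = 6371 × 1.4250 ≈ 9079 km.

9079 km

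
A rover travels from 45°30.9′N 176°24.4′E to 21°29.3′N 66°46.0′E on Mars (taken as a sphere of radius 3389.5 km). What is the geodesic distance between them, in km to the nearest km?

With latitudes φ₁ = 45.515°, φ₂ = 21.488° and longitude difference Δλ = -109.640°:
cos c = sin φ₁ sin φ₂ + cos φ₁ cos φ₂ cos Δλ = (0.7134)(0.3663) + (0.7007)(0.9305)(-0.3361) = 0.04219,
so c = arccos(0.04219) = 1.52859 rad.
Distance = R·c = 3389.5 × 1.5286 ≈ 5181 km.

5181 km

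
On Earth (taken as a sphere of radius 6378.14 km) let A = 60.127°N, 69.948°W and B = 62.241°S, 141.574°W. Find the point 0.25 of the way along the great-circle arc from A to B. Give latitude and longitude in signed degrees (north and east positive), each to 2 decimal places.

30.41°, -93.09°

The central angle between A and B is δ = 2.3381 rad.
With f = 0.25, the slerp weights are sin((1−f)δ)/sin δ = 1.3662 and sin(fδ)/sin δ = 0.7666.
Weighted sum of the unit vectors: (1.3662)·(0.1708,-0.4679,0.8671) + (0.7666)·(-0.3649,-0.2895,-0.8849) = (-0.0464, -0.8611, 0.5062).
Converting back: φ = atan2(z, √(x²+y²)) = 30.41°, λ = atan2(y, x) = -93.09°.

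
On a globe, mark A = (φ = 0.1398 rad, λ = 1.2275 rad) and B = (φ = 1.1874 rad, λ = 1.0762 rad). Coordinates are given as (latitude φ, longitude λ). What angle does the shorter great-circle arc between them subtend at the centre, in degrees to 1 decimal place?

60.3°

With latitudes φ₁ = 8.010°, φ₂ = 68.033° and longitude difference Δλ = -8.669°:
cos c = sin φ₁ sin φ₂ + cos φ₁ cos φ₂ cos Δλ = (0.1393)(0.9274) + (0.9902)(0.3741)(0.9886) = 0.49542,
so c = arccos(0.49542) = 1.05248 rad.
So the angular separation is 60.3°.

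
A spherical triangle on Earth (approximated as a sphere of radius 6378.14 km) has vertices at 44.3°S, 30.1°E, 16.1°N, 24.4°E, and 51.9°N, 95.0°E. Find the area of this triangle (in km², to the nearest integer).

28093980 km²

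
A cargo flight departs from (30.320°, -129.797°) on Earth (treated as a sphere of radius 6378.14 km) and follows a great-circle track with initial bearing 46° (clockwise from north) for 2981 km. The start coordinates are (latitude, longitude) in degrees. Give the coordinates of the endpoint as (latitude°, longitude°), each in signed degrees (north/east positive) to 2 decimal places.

46.13°, -101.92°

Angular distance δ = d/R = 2981/6378.14 = 0.46738 rad; initial bearing θ = 0.8029 rad.
sin φ₂ = sin φ₁ cos δ + cos φ₁ sin δ cos θ = (0.5048)(0.8928) + (0.8632)(0.4505)(0.6947) = 0.7209, so φ₂ = 46.13°.
Δλ = atan2(sin θ sin δ cos φ₁, cos δ − sin φ₁ sin φ₂) = atan2(0.2798, 0.5288) = 27.879°.
λ₂ = -129.797° + 27.879° = -101.92°.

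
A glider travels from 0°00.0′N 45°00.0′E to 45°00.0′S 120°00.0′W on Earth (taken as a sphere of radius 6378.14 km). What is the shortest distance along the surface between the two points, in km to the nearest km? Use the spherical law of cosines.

Let φ₁ = 0.0000 rad, φ₂ = -0.7854 rad, and Δλ = -2.8798 rad.
cos c = sin φ₁ sin φ₂ + cos φ₁ cos φ₂ cos Δλ = (0.0000)(-0.7071) + (1.0000)(0.7071)(-0.9659) = -0.68301,
so c = arccos(-0.68301) = 2.32268 rad.
Distance = R·c = 6378.14 × 2.3227 ≈ 14814 km.

14814 km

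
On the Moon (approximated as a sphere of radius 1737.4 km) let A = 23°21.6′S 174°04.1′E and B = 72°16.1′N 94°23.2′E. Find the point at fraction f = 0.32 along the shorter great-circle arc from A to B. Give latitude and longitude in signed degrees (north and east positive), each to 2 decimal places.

Central angle δ = 1.9045 rad. Interpolating on the sphere with fraction f = 0.32:
P = [sin((1−f)δ)·A + sin(fδ)·B] / sin δ = 1.0184·A + 0.6059·B in Cartesian coordinates,
giving P = (-0.9441, 0.2806, 0.1733), i.e. latitude 9.98°, longitude 163.45°.

9.98°, 163.45°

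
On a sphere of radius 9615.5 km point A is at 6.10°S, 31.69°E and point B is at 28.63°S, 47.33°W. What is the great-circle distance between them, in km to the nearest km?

In radians: φ₁ = -0.1065, φ₂ = -0.4997, Δλ = -79.020° = -1.3792 rad.
Haversine: a = sin²(Δφ/2) + cos φ₁ cos φ₂ sin²(Δλ/2) = 0.0382 + (0.9943)(0.8777)(0.4048) = 0.39143.
Central angle c = 2·arcsin(√a) = 1.35190 rad.
Distance = R·c = 9615.5 × 1.3519 ≈ 12999 km.

12999 km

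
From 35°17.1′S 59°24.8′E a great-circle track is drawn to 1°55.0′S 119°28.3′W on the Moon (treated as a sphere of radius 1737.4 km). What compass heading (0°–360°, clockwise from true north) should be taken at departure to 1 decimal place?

Δλ = -178.885° = -3.1221 rad.
y = sin Δλ · cos φ₂ = (-0.0195)(0.9994) = -0.0194
x = cos φ₁ sin φ₂ − sin φ₁ cos φ₂ cos Δλ = (0.8163)(-0.0334) − (-0.5776)(0.9994)(-0.9998) = -0.6045
θ = atan2(y, x) = -178.16°; adding 360° gives 181.8°.

181.8°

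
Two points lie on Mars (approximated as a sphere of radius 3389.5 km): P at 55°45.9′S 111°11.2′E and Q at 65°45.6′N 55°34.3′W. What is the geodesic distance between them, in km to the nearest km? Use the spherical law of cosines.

9947 km

In radians: φ₁ = -0.9733, φ₂ = 1.1477, Δλ = -166.758° = -2.9105 rad.
cos c = sin φ₁ sin φ₂ + cos φ₁ cos φ₂ cos Δλ = (-0.8267)(0.9118) + (0.5626)(0.4106)(-0.9734) = -0.97868,
so c = arccos(-0.97868) = 2.93474 rad.
Distance = R·c = 3389.5 × 2.9347 ≈ 9947 km.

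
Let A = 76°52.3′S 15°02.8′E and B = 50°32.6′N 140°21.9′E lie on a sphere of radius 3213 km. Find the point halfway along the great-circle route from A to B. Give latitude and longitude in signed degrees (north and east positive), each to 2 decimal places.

The central angle between A and B is δ = 2.5596 rad.
With f = 0.5, the slerp weights are sin((1−f)δ)/sin δ = 1.7427 and sin(fδ)/sin δ = 1.7427.
Weighted sum of the unit vectors: (1.7427)·(0.2193,0.0590,-0.9739) + (1.7427)·(-0.4894,0.4054,0.7721) = (-0.4707, 0.8092, -0.3516).
Converting back: φ = atan2(z, √(x²+y²)) = -20.59°, λ = atan2(y, x) = 120.18°.

-20.59°, 120.18°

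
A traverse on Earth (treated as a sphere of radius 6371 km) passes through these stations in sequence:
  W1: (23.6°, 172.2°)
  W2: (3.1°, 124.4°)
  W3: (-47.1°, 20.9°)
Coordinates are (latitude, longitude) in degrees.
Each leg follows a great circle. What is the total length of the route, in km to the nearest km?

16893 km

Leg W1→W2: central angle 0.8811 rad, distance 5613.6 km.
Leg W2→W3: central angle 1.7704 rad, distance 11279.3 km.
Total: 5613.6 + 11279.3 ≈ 16893 km.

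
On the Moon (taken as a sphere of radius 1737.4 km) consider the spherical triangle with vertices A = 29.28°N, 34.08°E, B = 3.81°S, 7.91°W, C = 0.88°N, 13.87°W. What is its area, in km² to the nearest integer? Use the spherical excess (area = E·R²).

193738 km²

Side lengths (central angles): a = 0.1323, b = 0.9377, c = 0.9092 rad; semiperimeter s = 0.9896.
By l'Huilier's theorem, tan(E/4) = √[tan(s/2) tan((s−a)/2) tan((s−b)/2) tan((s−c)/2)], giving spherical excess E = 0.0642 rad.
Area = E·R² = 0.0642 × (1737.4)² ≈ 193738 km².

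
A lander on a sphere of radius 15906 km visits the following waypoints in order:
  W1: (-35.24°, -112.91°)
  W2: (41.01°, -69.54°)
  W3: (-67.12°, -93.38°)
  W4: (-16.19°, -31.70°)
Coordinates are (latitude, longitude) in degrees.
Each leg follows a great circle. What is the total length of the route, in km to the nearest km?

72164 km

Leg W1→W2: central angle 1.5013 rad, distance 23880.4 km.
Leg W2→W3: central angle 1.9137 rad, distance 30439.0 km.
Leg W3→W4: central angle 1.1218 rad, distance 17844.1 km.
Total: 23880.4 + 30439.0 + 17844.1 ≈ 72164 km.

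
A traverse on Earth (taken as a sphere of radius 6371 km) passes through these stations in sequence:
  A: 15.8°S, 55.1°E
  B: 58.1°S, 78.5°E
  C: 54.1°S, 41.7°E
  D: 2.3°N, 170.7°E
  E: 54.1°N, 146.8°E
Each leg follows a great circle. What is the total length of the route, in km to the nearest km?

Leg A→B: central angle 0.7985 rad, distance 5087.0 km.
Leg B→C: central angle 0.3602 rad, distance 2295.0 km.
Leg C→D: central angle 1.9837 rad, distance 12637.9 km.
Leg D→E: central angle 0.9665 rad, distance 6157.7 km.
Total: 5087.0 + 2295.0 + 12637.9 + 6157.7 ≈ 26177 km.

26177 km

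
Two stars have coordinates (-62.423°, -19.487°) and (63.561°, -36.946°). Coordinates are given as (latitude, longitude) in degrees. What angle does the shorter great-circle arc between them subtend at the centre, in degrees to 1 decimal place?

126.7°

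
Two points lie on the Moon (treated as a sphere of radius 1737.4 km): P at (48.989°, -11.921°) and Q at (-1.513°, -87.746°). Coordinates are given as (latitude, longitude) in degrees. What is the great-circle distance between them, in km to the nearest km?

2484 km

Let φ₁ = 0.8550 rad, φ₂ = -0.0264 rad, and Δλ = -1.3234 rad.
cos c = sin φ₁ sin φ₂ + cos φ₁ cos φ₂ cos Δλ = (0.7546)(-0.0264) + (0.6562)(0.9997)(0.2449) = 0.14071,
so c = arccos(0.14071) = 1.42961 rad.
Distance = R·c = 1737.4 × 1.4296 ≈ 2484 km.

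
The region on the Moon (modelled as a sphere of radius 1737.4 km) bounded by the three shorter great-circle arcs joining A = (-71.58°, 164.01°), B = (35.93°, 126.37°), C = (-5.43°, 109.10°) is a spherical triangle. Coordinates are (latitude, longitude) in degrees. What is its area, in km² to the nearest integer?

Side lengths (central angles): a = 0.7753, b = 1.2968, c = 1.9328 rad; semiperimeter s = 2.0024.
By l'Huilier's theorem, tan(E/4) = √[tan(s/2) tan((s−a)/2) tan((s−b)/2) tan((s−c)/2)], giving spherical excess E = 0.4728 rad.
Area = E·R² = 0.4728 × (1737.4)² ≈ 1427264 km².

1427264 km²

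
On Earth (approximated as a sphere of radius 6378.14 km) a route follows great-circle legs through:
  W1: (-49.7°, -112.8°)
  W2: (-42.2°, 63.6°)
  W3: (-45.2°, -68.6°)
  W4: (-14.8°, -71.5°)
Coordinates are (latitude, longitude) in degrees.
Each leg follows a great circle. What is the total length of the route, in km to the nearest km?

Leg W1→W2: central angle 1.5367 rad, distance 9801.2 km.
Leg W2→W3: central angle 1.4445 rad, distance 9213.0 km.
Leg W3→W4: central angle 0.5323 rad, distance 3395.1 km.
Total: 9801.2 + 9213.0 + 3395.1 ≈ 22409 km.

22409 km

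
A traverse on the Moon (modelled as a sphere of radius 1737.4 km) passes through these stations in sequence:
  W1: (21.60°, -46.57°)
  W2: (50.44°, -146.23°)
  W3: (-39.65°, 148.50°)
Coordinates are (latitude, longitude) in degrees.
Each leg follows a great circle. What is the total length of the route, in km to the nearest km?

Leg W1→W2: central angle 1.3853 rad, distance 2406.8 km.
Leg W2→W3: central angle 1.8617 rad, distance 3234.5 km.
Total: 2406.8 + 3234.5 ≈ 5641 km.

5641 km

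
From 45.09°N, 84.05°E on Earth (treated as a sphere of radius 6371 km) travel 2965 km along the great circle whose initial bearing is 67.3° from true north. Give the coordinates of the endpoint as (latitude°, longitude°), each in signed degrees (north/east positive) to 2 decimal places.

49.04°, 123.21°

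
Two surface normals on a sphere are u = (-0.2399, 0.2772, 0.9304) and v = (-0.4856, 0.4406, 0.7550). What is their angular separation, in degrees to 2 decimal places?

19.77°

u·v = 0.9411; |u| = 1.0000, |v| = 1.0000.
cos θ = (u·v)/(|u||v|) = 0.9411, so θ = 19.77°.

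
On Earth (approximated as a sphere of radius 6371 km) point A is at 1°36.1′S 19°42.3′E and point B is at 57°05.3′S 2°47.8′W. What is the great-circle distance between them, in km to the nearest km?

6484 km

With latitudes φ₁ = -1.602°, φ₂ = -57.088° and longitude difference Δλ = -22.502°:
Haversine: a = sin²(Δφ/2) + cos φ₁ cos φ₂ sin²(Δλ/2) = 0.2167 + (0.9996)(0.5433)(0.0381) = 0.23738.
Central angle c = 2·arcsin(√a) = 1.01779 rad.
Distance = R·c = 6371 × 1.0178 ≈ 6484 km.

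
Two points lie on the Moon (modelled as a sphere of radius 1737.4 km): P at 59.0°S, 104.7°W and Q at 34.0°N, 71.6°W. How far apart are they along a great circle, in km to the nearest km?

2941 km

In radians: φ₁ = -1.0297, φ₂ = 0.5934, Δλ = 33.100° = 0.5777 rad.
Haversine: a = sin²(Δφ/2) + cos φ₁ cos φ₂ sin²(Δλ/2) = 0.5262 + (0.5150)(0.8290)(0.0811) = 0.56081.
Central angle c = 2·arcsin(√a) = 1.69273 rad.
Distance = R·c = 1737.4 × 1.6927 ≈ 2941 km.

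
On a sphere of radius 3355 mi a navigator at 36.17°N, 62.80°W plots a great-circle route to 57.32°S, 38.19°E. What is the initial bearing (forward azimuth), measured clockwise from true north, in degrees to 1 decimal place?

139.4°

Δλ = 100.990° = 1.7626 rad.
y = sin Δλ · cos φ₂ = (0.9817)(0.5399) = 0.5300
x = cos φ₁ sin φ₂ − sin φ₁ cos φ₂ cos Δλ = (0.8073)(-0.8417) − (0.5902)(0.5399)(-0.1906) = -0.6187
θ = atan2(y, x) = 139.41°, so the bearing is 139.4°.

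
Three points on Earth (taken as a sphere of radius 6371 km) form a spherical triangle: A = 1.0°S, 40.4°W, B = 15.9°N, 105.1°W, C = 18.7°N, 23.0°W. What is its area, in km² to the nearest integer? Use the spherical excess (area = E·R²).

11912114 km²

Side lengths (central angles): a = 1.3561, b = 0.4553, c = 1.1525 rad; semiperimeter s = 1.4820.
By l'Huilier's theorem, tan(E/4) = √[tan(s/2) tan((s−a)/2) tan((s−b)/2) tan((s−c)/2)], giving spherical excess E = 0.2935 rad.
Area = E·R² = 0.2935 × (6371)² ≈ 11912114 km².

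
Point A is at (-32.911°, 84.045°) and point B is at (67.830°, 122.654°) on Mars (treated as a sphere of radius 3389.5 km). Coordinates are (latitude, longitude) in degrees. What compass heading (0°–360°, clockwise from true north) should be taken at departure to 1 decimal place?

14.1°

With φ₁ = -0.5744, φ₂ = 1.1839, Δλ = 0.6739 rad, the forward-azimuth formula gives
θ = atan2( sin Δλ cos φ₂ , cos φ₁ sin φ₂ − sin φ₁ cos φ₂ cos Δλ ) = atan2(0.2355, 0.9377) = 14.10°.
So the initial bearing is 14.1°.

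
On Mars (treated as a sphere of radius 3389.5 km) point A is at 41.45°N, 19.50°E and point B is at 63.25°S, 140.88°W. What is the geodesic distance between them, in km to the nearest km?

In radians: φ₁ = 0.7234, φ₂ = -1.1039, Δλ = -160.380° = -2.7992 rad.
Haversine: a = sin²(Δφ/2) + cos φ₁ cos φ₂ sin²(Δλ/2) = 0.6269 + (0.7495)(0.4501)(0.9710) = 0.95445.
Central angle c = 2·arcsin(√a) = 2.71143 rad.
Distance = R·c = 3389.5 × 2.7114 ≈ 9190 km.

9190 km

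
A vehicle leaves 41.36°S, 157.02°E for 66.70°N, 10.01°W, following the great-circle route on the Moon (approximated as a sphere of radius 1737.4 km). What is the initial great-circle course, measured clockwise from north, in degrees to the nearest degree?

348°

Δλ = -167.030° = -2.9152 rad.
y = sin Δλ · cos φ₂ = (-0.2244)(0.3955) = -0.0888
x = cos φ₁ sin φ₂ − sin φ₁ cos φ₂ cos Δλ = (0.7506)(0.9184) − (-0.6608)(0.3955)(-0.9745) = 0.4347
θ = atan2(y, x) = -11.54°; adding 360° gives 348°.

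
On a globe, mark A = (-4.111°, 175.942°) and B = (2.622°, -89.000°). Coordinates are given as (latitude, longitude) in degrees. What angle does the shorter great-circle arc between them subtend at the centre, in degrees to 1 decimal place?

Let φ₁ = -0.0718 rad, φ₂ = 0.0458 rad, and Δλ = 1.6591 rad.
cos c = sin φ₁ sin φ₂ + cos φ₁ cos φ₂ cos Δλ = (-0.0717)(0.0457) + (0.9974)(0.9990)(-0.0882) = -0.09112,
so c = arccos(-0.09112) = 1.66205 rad.
So the angular separation is 95.2°.

95.2°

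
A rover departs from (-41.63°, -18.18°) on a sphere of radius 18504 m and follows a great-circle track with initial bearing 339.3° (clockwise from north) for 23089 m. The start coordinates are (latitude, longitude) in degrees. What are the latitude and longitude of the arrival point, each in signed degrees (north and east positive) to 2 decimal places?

26.88°, -40.25°

Angular distance δ = d/R = 23089/18504 = 1.24778 rad; initial bearing θ = 5.9219 rad.
sin φ₂ = sin φ₁ cos δ + cos φ₁ sin δ cos θ = (-0.6643)(0.3174) + (0.7475)(0.9483)(0.9354) = 0.4522, so φ₂ = 26.88°.
Δλ = atan2(sin θ sin δ cos φ₁, cos δ − sin φ₁ sin φ₂) = atan2(-0.2505, 0.6178) = -22.074°.
λ₂ = -18.180° − 22.074° = -40.25°.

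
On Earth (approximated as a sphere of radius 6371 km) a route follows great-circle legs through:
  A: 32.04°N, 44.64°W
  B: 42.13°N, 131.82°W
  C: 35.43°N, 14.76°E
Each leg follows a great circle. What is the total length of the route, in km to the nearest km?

18222 km

Leg A→B: central angle 1.1736 rad, distance 7477.2 km.
Leg B→C: central angle 1.6866 rad, distance 10745.0 km.
Total: 7477.2 + 10745.0 ≈ 18222 km.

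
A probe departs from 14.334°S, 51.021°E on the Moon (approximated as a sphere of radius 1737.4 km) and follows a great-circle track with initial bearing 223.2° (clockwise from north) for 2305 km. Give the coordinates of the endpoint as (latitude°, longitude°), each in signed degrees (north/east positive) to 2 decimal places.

-48.17°, -33.90°

Angular distance δ = d/R = 2305/1737.4 = 1.32670 rad; initial bearing θ = 3.8956 rad.
sin φ₂ = sin φ₁ cos δ + cos φ₁ sin δ cos θ = (-0.2476)(0.2417) + (0.9689)(0.9704)(-0.7290) = -0.7452, so φ₂ = -48.17°.
Δλ = atan2(sin θ sin δ cos φ₁, cos δ − sin φ₁ sin φ₂) = atan2(-0.6436, 0.0572) = -84.921°.
λ₂ = 51.021° − 84.921° = -33.90°.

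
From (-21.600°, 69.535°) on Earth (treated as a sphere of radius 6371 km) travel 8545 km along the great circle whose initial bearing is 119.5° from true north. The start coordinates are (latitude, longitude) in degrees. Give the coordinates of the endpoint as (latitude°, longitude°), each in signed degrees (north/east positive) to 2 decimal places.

Angular distance δ = d/R = 8545/6371 = 1.34123 rad; initial bearing θ = 2.0857 rad.
sin φ₂ = sin φ₁ cos δ + cos φ₁ sin δ cos θ = (-0.3681)(0.2276) + (0.9298)(0.9738)(-0.4924) = -0.5296, so φ₂ = -31.98°.
Δλ = atan2(sin θ sin δ cos φ₁, cos δ − sin φ₁ sin φ₂) = atan2(0.7880, 0.0326) = 87.632°.
λ₂ = 69.535° + 87.632° = 157.17°.

-31.98°, 157.17°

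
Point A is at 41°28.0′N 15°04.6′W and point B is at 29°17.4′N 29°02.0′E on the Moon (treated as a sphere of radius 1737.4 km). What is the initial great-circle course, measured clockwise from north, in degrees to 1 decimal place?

94.5°

With φ₁ = 0.7237, φ₂ = 0.5112, Δλ = 0.7699 rad, the forward-azimuth formula gives
θ = atan2( sin Δλ cos φ₂ , cos φ₁ sin φ₂ − sin φ₁ cos φ₂ cos Δλ ) = atan2(0.6071, -0.0481) = 94.53°.
So the initial bearing is 94.5°.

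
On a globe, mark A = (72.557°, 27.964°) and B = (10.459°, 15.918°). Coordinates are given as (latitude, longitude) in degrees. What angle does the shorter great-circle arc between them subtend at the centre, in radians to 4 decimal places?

1.0911 rad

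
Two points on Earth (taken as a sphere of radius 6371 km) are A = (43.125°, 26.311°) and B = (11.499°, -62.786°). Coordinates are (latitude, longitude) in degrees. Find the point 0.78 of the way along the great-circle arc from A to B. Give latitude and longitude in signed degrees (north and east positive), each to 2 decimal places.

23.16°, -48.48°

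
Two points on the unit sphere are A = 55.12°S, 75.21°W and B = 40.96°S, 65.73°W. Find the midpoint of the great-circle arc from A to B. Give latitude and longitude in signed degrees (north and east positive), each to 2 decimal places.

-48.14°, -69.81°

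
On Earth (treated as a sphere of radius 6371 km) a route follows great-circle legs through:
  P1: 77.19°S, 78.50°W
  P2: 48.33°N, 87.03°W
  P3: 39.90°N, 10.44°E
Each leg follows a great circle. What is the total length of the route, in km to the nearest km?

21266 km

Leg P1→P2: central angle 2.1927 rad, distance 13970.0 km.
Leg P2→P3: central angle 1.1452 rad, distance 7296.2 km.
Total: 13970.0 + 7296.2 ≈ 21266 km.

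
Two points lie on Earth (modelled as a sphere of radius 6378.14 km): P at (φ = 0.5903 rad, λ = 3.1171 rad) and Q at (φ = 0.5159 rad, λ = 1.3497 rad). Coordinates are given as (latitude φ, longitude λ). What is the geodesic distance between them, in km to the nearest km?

Let φ₁ = 0.5903 rad, φ₂ = 0.5159 rad, and Δλ = -1.7674 rad.
cos c = sin φ₁ sin φ₂ + cos φ₁ cos φ₂ cos Δλ = (0.5566)(0.4933) + (0.8308)(0.8698)(-0.1953) = 0.13342,
so c = arccos(0.13342) = 1.43697 rad.
Distance = R·c = 6378.14 × 1.4370 ≈ 9165 km.

9165 km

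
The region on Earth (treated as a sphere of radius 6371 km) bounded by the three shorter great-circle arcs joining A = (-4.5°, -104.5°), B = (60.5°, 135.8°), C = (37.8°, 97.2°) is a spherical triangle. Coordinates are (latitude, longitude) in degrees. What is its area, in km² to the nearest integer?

1217440 km²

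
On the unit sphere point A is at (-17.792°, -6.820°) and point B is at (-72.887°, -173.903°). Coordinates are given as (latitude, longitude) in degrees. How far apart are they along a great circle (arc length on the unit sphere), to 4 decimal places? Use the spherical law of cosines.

1.5519

With latitudes φ₁ = -17.792°, φ₂ = -72.887° and longitude difference Δλ = -167.083°:
cos c = sin φ₁ sin φ₂ + cos φ₁ cos φ₂ cos Δλ = (-0.3056)(-0.9557) + (0.9522)(0.2943)(-0.9747) = 0.01894,
so c = arccos(0.01894) = 1.55185 rad.
On the unit sphere the arc length equals the central angle: 1.5519.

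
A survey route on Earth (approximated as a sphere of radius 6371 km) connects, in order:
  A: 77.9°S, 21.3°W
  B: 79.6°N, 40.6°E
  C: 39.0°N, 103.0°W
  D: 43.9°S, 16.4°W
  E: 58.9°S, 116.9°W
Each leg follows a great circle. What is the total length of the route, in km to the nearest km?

Leg A→B: central angle 2.8050 rad, distance 17870.9 km.
Leg B→C: central angle 1.0402 rad, distance 6627.0 km.
Leg C→D: central angle 1.9858 rad, distance 12651.3 km.
Leg D→E: central angle 1.0170 rad, distance 6479.4 km.
Total: 17870.9 + 6627.0 + 12651.3 + 6479.4 ≈ 43629 km.

43629 km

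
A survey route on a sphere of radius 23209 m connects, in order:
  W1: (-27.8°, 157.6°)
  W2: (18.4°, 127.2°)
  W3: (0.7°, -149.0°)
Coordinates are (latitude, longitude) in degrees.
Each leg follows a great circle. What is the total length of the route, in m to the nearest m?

56173 m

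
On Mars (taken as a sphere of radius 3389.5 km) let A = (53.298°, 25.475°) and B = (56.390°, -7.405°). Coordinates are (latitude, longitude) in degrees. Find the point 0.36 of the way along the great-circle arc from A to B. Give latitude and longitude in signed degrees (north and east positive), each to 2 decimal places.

55.43°, 14.31°

Central angle δ = 0.3315 rad. Interpolating on the sphere with fraction f = 0.36:
P = [sin((1−f)δ)·A + sin(fδ)·B] / sin δ = 0.6470·A + 0.3658·B in Cartesian coordinates,
giving P = (0.5499, 0.1402, 0.8234), i.e. latitude 55.43°, longitude 14.31°.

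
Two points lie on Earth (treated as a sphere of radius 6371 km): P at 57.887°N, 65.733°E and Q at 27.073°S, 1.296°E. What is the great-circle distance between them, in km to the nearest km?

11169 km

Let φ₁ = 1.0103 rad, φ₂ = -0.4725 rad, and Δλ = -1.1246 rad.
cos c = sin φ₁ sin φ₂ + cos φ₁ cos φ₂ cos Δλ = (0.8470)(-0.4551) + (0.5316)(0.8904)(0.4315) = -0.18124,
so c = arccos(-0.18124) = 1.75305 rad.
Distance = R·c = 6371 × 1.7530 ≈ 11169 km.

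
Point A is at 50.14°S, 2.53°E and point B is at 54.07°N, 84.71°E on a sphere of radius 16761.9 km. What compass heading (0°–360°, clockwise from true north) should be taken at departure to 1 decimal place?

With φ₁ = -0.8751, φ₂ = 0.9437, Δλ = 1.4343 rad, the forward-azimuth formula gives
θ = atan2( sin Δλ cos φ₂ , cos φ₁ sin φ₂ − sin φ₁ cos φ₂ cos Δλ ) = atan2(0.5813, 0.5803) = 45.05°.
So the initial bearing is 45.1°.

45.1°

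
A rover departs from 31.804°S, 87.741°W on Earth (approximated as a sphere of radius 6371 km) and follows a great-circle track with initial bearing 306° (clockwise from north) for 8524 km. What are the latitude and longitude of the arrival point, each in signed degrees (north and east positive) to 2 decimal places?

Angular distance δ = d/R = 8524/6371 = 1.33794 rad; initial bearing θ = 5.3407 rad.
sin φ₂ = sin φ₁ cos δ + cos φ₁ sin δ cos θ = (-0.5270)(0.2308) + (0.8499)(0.9730)(0.5878) = 0.3644, so φ₂ = 21.37°.
Δλ = atan2(sin θ sin δ cos φ₁, cos δ − sin φ₁ sin φ₂) = atan2(-0.6690, 0.4228) = -57.706°.
λ₂ = -87.741° − 57.706° = -145.45°.

21.37°, -145.45°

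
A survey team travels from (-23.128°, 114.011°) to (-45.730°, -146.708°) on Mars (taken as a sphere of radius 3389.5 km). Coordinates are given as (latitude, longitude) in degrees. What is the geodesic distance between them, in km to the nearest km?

4719 km

With latitudes φ₁ = -23.128°, φ₂ = -45.730° and longitude difference Δλ = 99.281°:
cos c = sin φ₁ sin φ₂ + cos φ₁ cos φ₂ cos Δλ = (-0.3928)(-0.7161) + (0.9196)(0.6980)(-0.1613) = 0.17773,
so c = arccos(0.17773) = 1.39212 rad.
Distance = R·c = 3389.5 × 1.3921 ≈ 4719 km.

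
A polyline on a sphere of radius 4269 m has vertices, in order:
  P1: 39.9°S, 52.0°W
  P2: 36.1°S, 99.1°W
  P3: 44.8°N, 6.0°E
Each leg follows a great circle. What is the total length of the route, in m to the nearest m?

12014 m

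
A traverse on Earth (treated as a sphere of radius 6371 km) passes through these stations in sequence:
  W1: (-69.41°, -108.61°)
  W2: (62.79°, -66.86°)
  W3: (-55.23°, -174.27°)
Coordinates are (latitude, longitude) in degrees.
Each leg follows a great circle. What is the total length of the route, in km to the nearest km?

31068 km

Leg W1→W2: central angle 2.3639 rad, distance 15060.6 km.
Leg W2→W3: central angle 2.5125 rad, distance 16007.2 km.
Total: 15060.6 + 16007.2 ≈ 31068 km.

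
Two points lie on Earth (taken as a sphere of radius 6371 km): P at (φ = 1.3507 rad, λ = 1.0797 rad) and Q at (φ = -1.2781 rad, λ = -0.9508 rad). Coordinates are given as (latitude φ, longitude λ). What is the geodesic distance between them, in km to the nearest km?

18261 km

With latitudes φ₁ = 77.389°, φ₂ = -73.230° and longitude difference Δλ = -116.339°:
cos c = sin φ₁ sin φ₂ + cos φ₁ cos φ₂ cos Δλ = (0.9759)(-0.9575) + (0.2183)(0.2885)(-0.4437) = -0.96232,
so c = arccos(-0.96232) = 2.86621 rad.
Distance = R·c = 6371 × 2.8662 ≈ 18261 km.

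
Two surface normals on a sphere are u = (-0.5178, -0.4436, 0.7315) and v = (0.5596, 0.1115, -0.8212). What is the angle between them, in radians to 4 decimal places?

2.7933 rad

u·v = -0.9399; |u| = 1.0000, |v| = 1.0000.
cos θ = (u·v)/(|u||v|) = -0.9400, so θ = 2.7933 rad.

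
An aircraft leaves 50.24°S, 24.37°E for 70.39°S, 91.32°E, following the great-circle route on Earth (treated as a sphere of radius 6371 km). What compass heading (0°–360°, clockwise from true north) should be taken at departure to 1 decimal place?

Δλ = 66.950° = 1.1685 rad.
y = sin Δλ · cos φ₂ = (0.9202)(0.3356) = 0.3088
x = cos φ₁ sin φ₂ − sin φ₁ cos φ₂ cos Δλ = (0.6396)(-0.9420) − (-0.7687)(0.3356)(0.3915) = -0.5015
θ = atan2(y, x) = 148.37°, so the bearing is 148.4°.

148.4°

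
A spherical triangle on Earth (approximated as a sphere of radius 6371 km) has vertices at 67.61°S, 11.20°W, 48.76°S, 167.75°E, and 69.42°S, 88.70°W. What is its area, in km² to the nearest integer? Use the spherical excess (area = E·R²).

8414943 km²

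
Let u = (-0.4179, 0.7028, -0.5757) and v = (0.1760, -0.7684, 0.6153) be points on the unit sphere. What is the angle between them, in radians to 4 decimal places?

u·v = -0.9678; |u| = 1.0000, |v| = 1.0000.
cos θ = (u·v)/(|u||v|) = -0.9678, so θ = 2.8872 rad.

2.8872 rad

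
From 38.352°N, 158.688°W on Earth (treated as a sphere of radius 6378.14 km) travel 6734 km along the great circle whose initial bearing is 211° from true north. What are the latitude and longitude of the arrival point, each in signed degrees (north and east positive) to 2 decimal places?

-16.22°, 173.48°

Angular distance δ = d/R = 6734/6378.14 = 1.05579 rad; initial bearing θ = 3.6826 rad.
sin φ₂ = sin φ₁ cos δ + cos φ₁ sin δ cos θ = (0.6205)(0.4925) + (0.7842)(0.8703)(-0.8572) = -0.2794, so φ₂ = -16.22°.
Δλ = atan2(sin θ sin δ cos φ₁, cos δ − sin φ₁ sin φ₂) = atan2(-0.3515, 0.6659) = -27.828°.
λ₂ = -158.688° − 27.828° = -186.52° → 173.48° after wrapping to (−180°, 180°].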